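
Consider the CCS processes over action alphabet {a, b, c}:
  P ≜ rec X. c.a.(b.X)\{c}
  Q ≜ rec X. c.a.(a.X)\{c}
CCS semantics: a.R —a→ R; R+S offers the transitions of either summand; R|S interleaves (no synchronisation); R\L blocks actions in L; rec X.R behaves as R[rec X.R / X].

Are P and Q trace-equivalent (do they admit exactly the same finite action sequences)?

P's transition system — 4 states:
  u0 = rec X. c.a.(b.X)\{c} → -c-> u1
  u1 = a.(b.(rec X. c.a.(b.X)\{c}))\{c} → -a-> u2
  u2 = (b.(rec X. c.a.(b.X)\{c}))\{c} → -b-> u3
  u3 = (rec X. c.a.(b.X)\{c})\{c} → ·
Q's transition system — 4 states:
  v0 = rec X. c.a.(a.X)\{c} → -c-> v1
  v1 = a.(a.(rec X. c.a.(a.X)\{c}))\{c} → -a-> v2
  v2 = (a.(rec X. c.a.(a.X)\{c}))\{c} → -a-> v3
  v3 = (rec X. c.a.(a.X)\{c})\{c} → ·
Trace ⟨cab⟩ through P, begin at {u0}:
  [1] c ⇒ {u1}
  [2] a ⇒ {u2}
  [3] b ⇒ {u3}
  — P admits the full trace.
Trace ⟨cab⟩ through Q, begin at {v0}:
  [1] c ⇒ {v1}
  [2] a ⇒ {v2}
  [3] b ⇒ ∅ (Q stuck)

trace-distinct — witness ⟨cab⟩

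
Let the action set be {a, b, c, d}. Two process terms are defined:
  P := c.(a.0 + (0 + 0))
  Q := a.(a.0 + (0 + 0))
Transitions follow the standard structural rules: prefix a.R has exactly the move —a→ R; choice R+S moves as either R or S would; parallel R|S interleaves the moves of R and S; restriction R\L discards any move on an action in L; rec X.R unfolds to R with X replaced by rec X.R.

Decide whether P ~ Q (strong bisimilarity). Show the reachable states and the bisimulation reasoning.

P ≁ Q

P's transition system — 3 states:
  m0 = c.(a.0 + (0 + 0)) has moves =c=> m1
  m1 = a.0 + (0 + 0) has moves =a=> m2
  m2 = 0 has moves deadlocked
Q's transition system — 3 states:
  n0 = a.(a.0 + (0 + 0)) has moves =a=> n1
  n1 = a.0 + (0 + 0) has moves =a=> n2
  n2 = 0 has moves deadlocked
Coarsest stable partition (strong bisimilarity classes):
  B0 = {m0}
  B1 = {m1, n1}
  B2 = {m2, n2}
  B3 = {n0}
m0 ∈ B0, n0 ∈ B3 → different blocks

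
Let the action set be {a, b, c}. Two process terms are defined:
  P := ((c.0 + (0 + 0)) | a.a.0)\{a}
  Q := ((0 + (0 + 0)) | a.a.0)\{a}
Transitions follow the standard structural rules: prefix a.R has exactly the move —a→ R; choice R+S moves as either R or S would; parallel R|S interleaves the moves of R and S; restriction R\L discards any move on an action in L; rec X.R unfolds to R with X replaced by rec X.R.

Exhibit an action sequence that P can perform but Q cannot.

c

LTS(P): 2 reachable states
  m0 = ((c.0 + (0 + 0)) | a.a.0)\{a} | —c→ m1
  m1 = (0 | a.a.0)\{a} | (no moves)
LTS(Q): 1 reachable states
  n0 = ((0 + (0 + 0)) | a.a.0)\{a} | (no moves)
Trace ⟨c⟩ through P, begin at {m0}:
  after c @ step 1: {m1}
  ✓ P
Trace ⟨c⟩ through Q, begin at {n0}:
  after c @ step 1: no successor for Q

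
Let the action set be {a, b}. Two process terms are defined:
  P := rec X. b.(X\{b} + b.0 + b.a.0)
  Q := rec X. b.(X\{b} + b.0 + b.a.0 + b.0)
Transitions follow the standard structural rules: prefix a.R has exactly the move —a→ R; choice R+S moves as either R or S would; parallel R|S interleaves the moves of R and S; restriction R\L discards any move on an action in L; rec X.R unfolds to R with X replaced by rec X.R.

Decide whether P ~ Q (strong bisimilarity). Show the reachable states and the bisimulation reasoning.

YES

P's transition system — 4 states:
  p0 = rec X. b.(X\{b} + b.0 + b.a.0) has moves ··b··> p1
  p1 = (rec X. b.(X\{b} + b.0 + b.a.0))\{b} + b.0 + b.a.0 has moves ··b··> p2, ··b··> p3
  p2 = 0 has moves ·
  p3 = a.0 has moves ··a··> p2
Q's transition system — 4 states:
  q0 = rec X. b.(X\{b} + b.0 + b.a.0 + b.0) has moves ··b··> q1
  q1 = (rec X. b.(X\{b} + b.0 + b.a.0 + b.0))\{b} + b.0 + b.a.0 + b.0 has moves ··b··> q2, ··b··> q3
  q2 = 0 has moves ·
  q3 = a.0 has moves ··a··> q2
Coarsest stable partition (strong bisimilarity classes):
  B0 = {p0, q0}
  B1 = {p1, q1}
  B2 = {p3, q3}
  B3 = {p2, q2}
p0 ∈ B0, q0 ∈ B0 → same block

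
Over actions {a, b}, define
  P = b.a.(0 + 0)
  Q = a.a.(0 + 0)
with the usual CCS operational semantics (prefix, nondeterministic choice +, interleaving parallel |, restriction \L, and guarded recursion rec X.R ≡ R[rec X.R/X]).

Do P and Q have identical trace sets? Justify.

LTS(P): 3 reachable states
  p0 = b.a.(0 + 0) ⊢ ··b··> p1
  p1 = a.(0 + 0) ⊢ ··a··> p2
  p2 = 0 + 0 ⊢ (no moves)
LTS(Q): 3 reachable states
  q0 = a.a.(0 + 0) ⊢ ··a··> q1
  q1 = a.(0 + 0) ⊢ ··a··> q2
  q2 = 0 + 0 ⊢ (no moves)
Executing b from P (initial set {p0}):
  step 1 (b): {p1}
  P completes σ.
Executing b from Q (initial set {q0}):
  step 1 (b): no successor for Q

NO — witness ⟨b⟩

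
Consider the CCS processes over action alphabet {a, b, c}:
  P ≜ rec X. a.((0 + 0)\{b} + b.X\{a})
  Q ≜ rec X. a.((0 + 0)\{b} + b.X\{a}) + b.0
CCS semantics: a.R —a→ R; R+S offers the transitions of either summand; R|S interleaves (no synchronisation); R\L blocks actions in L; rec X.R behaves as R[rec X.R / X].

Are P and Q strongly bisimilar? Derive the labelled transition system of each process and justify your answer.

NO

P's transition system — 3 states:
  m0 = rec X. a.((0 + 0)\{b} + b.X\{a}) ⊢ =a=> m1
  m1 = (0 + 0)\{b} + b.(rec X. a.((0 + 0)\{b} + b.X\{a}))\{a} ⊢ =b=> m2
  m2 = (rec X. a.((0 + 0)\{b} + b.X\{a}))\{a} ⊢ stopped
Q's transition system — 5 states:
  n0 = rec X. a.((0 + 0)\{b} + b.X\{a}) + b.0 ⊢ =a=> n1, =b=> n2
  n1 = (0 + 0)\{b} + b.(rec X. a.((0 + 0)\{b} + b.X\{a}) + b.0)\{a} ⊢ =b=> n3
  n2 = 0 ⊢ stopped
  n3 = (rec X. a.((0 + 0)\{b} + b.X\{a}) + b.0)\{a} ⊢ =b=> n4
  n4 = 0\{a} ⊢ stopped
Coarsest stable partition (strong bisimilarity classes):
  B0 = {m0}
  B1 = {m1, n3}
  B2 = {m2, n2, n4}
  B3 = {n0}
  B4 = {n1}
m0 ∈ B0, n0 ∈ B3 → different blocks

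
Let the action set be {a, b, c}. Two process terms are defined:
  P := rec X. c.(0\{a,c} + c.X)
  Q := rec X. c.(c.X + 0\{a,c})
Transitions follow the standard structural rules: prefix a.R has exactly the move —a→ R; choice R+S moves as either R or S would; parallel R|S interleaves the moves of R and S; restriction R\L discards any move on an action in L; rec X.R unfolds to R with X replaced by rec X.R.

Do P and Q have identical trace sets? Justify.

traces(P) = traces(Q)

LTS(P): 2 reachable states
  p0 = rec X. c.(0\{a,c} + c.X) → --c--▸ p1
  p1 = 0\{a,c} + c.(rec X. c.(0\{a,c} + c.X)) → --c--▸ p0
LTS(Q): 2 reachable states
  q0 = rec X. c.(c.X + 0\{a,c}) → --c--▸ q1
  q1 = c.(rec X. c.(c.X + 0\{a,c})) + 0\{a,c} → --c--▸ q0
Bisimilarity quotient blocks:
  B0 = {p0, p1, q0, q1}
p0 ∈ B0, q0 ∈ B0 → same block
Bisimilar ⇒ trace-equivalent.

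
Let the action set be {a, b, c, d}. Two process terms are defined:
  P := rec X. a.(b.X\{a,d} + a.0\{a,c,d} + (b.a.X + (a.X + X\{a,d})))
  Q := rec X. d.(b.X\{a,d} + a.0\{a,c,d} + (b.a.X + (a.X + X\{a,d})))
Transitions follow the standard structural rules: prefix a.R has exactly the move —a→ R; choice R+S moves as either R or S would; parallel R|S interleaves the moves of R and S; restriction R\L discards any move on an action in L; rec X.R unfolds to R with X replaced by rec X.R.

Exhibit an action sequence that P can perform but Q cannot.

LTS(P): 5 reachable states
  p0 = rec X. a.(b.X\{a,d} + a.0\{a,c,d} + (b.a.X + (a.X + X\{a,d}))) → -a-> p1
  p1 = b.(rec X. a.(b.X\{a,d} + a.0\{a,c,d} + (b.a.X + (a.X + X\{a,d}))))\{a,d} + a.0\{a,c,d} + (b.a.(rec X. a.(b.X\{a,d} + a.0\{a,c,d} + (b.a.X + (a.X + X\{a,d})))) + (a.(rec X. a.(b.X\{a,d} + a.0\{a,c,d} + (b.a.X + (a.X + X\{a,d})))) + (rec X. a.(b.X\{a,d} + a.0\{a,c,d} + (b.a.X + (a.X + X\{a,d}))))\{a,d})) → -a-> p0, -a-> p2, -b-> p3, -b-> p4
  p2 = 0\{a,c,d} → ·
  p3 = (rec X. a.(b.X\{a,d} + a.0\{a,c,d} + (b.a.X + (a.X + X\{a,d}))))\{a,d} → ·
  p4 = a.(rec X. a.(b.X\{a,d} + a.0\{a,c,d} + (b.a.X + (a.X + X\{a,d})))) → -a-> p0
LTS(Q): 5 reachable states
  q0 = rec X. d.(b.X\{a,d} + a.0\{a,c,d} + (b.a.X + (a.X + X\{a,d}))) → -d-> q1
  q1 = b.(rec X. d.(b.X\{a,d} + a.0\{a,c,d} + (b.a.X + (a.X + X\{a,d}))))\{a,d} + a.0\{a,c,d} + (b.a.(rec X. d.(b.X\{a,d} + a.0\{a,c,d} + (b.a.X + (a.X + X\{a,d})))) + (a.(rec X. d.(b.X\{a,d} + a.0\{a,c,d} + (b.a.X + (a.X + X\{a,d})))) + (rec X. d.(b.X\{a,d} + a.0\{a,c,d} + (b.a.X + (a.X + X\{a,d}))))\{a,d})) → -a-> q0, -a-> q2, -b-> q3, -b-> q4
  q2 = 0\{a,c,d} → ·
  q3 = (rec X. d.(b.X\{a,d} + a.0\{a,c,d} + (b.a.X + (a.X + X\{a,d}))))\{a,d} → ·
  q4 = a.(rec X. d.(b.X\{a,d} + a.0\{a,c,d} + (b.a.X + (a.X + X\{a,d})))) → -a-> q0
Trace ⟨a⟩ through P, begin at {p0}:
  step 1 (a): {p1}
  P completes σ.
Trace ⟨a⟩ through Q, begin at {q0}:
  step 1 (a): ∅  — Q cannot continue

a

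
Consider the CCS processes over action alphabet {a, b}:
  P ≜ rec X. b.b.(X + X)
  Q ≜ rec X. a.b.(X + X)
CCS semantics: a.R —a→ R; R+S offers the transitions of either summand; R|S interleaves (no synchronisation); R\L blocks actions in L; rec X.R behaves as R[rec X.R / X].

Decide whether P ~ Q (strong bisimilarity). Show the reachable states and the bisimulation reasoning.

Reachable graph of P (3 states):
  m0 = rec X. b.b.(X + X) | ··b··> m1
  m1 = b.((rec X. b.b.(X + X)) + (rec X. b.b.(X + X))) | ··b··> m2
  m2 = (rec X. b.b.(X + X)) + (rec X. b.b.(X + X)) | ··b··> m1
Reachable graph of Q (3 states):
  n0 = rec X. a.b.(X + X) | ··a··> n1
  n1 = b.((rec X. a.b.(X + X)) + (rec X. a.b.(X + X))) | ··b··> n2
  n2 = (rec X. a.b.(X + X)) + (rec X. a.b.(X + X)) | ··a··> n1
Bisimilarity quotient blocks:
  B0 = {m0, m1, m2}
  B1 = {n0, n2}
  B2 = {n1}
m0 ∈ B0, n0 ∈ B1 → different blocks

not bisimilar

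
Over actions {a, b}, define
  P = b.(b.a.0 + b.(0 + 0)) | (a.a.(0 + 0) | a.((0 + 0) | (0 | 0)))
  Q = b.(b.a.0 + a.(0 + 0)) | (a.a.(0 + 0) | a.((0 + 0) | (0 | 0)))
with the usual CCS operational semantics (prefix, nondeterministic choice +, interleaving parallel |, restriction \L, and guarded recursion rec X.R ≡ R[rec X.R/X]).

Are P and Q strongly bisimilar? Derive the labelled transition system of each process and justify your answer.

P's transition system — 30 states:
  m0 = b.(b.a.0 + b.(0 + 0)) | (a.a.(0 + 0) | a.((0 + 0) | (0 | 0))) | —a→ m1, —a→ m2, —b→ m3
  m1 = b.(b.a.0 + b.(0 + 0)) | (a.(0 + 0) | a.((0 + 0) | (0 | 0))) | —a→ m4, —a→ m5, —b→ m6
  m2 = b.(b.a.0 + b.(0 + 0)) | (a.a.(0 + 0) | ((0 + 0) | (0 | 0))) | —a→ m5, —b→ m7
  m3 = (b.a.0 + b.(0 + 0)) | (a.a.(0 + 0) | a.((0 + 0) | (0 | 0))) | —a→ m6, —a→ m7, —b→ m8, —b→ m9
  m4 = b.(b.a.0 + b.(0 + 0)) | ((0 + 0) | a.((0 + 0) | (0 | 0))) | —a→ m10, —b→ m11
  m5 = b.(b.a.0 + b.(0 + 0)) | (a.(0 + 0) | ((0 + 0) | (0 | 0))) | —a→ m10, —b→ m12
  m6 = (b.a.0 + b.(0 + 0)) | (a.(0 + 0) | a.((0 + 0) | (0 | 0))) | —a→ m11, —a→ m12, —b→ m13, —b→ m14
  m7 = (b.a.0 + b.(0 + 0)) | (a.a.(0 + 0) | ((0 + 0) | (0 | 0))) | —a→ m12, —b→ m15, —b→ m16
  m8 = (0 + 0) | (a.a.(0 + 0) | a.((0 + 0) | (0 | 0))) | —a→ m13, —a→ m15
  m9 = a.0 | (a.a.(0 + 0) | a.((0 + 0) | (0 | 0))) | —a→ m14, —a→ m16, —a→ m17
  m10 = b.(b.a.0 + b.(0 + 0)) | ((0 + 0) | ((0 + 0) | (0 | 0))) | —b→ m18
  m11 = (b.a.0 + b.(0 + 0)) | ((0 + 0) | a.((0 + 0) | (0 | 0))) | —a→ m18, —b→ m19, —b→ m20
  m12 = (b.a.0 + b.(0 + 0)) | (a.(0 + 0) | ((0 + 0) | (0 | 0))) | —a→ m18, —b→ m21, —b→ m22
  m13 = (0 + 0) | (a.(0 + 0) | a.((0 + 0) | (0 | 0))) | —a→ m19, —a→ m21
  m14 = a.0 | (a.(0 + 0) | a.((0 + 0) | (0 | 0))) | —a→ m20, —a→ m22, —a→ m23
  m15 = (0 + 0) | (a.a.(0 + 0) | ((0 + 0) | (0 | 0))) | —a→ m21
  m16 = a.0 | (a.a.(0 + 0) | ((0 + 0) | (0 | 0))) | —a→ m22, —a→ m24
  m17 = 0 | (a.a.(0 + 0) | a.((0 + 0) | (0 | 0))) | —a→ m23, —a→ m24
  m18 = (b.a.0 + b.(0 + 0)) | ((0 + 0) | ((0 + 0) | (0 | 0))) | —b→ m25, —b→ m26
  m19 = (0 + 0) | ((0 + 0) | a.((0 + 0) | (0 | 0))) | —a→ m25
  m20 = a.0 | ((0 + 0) | a.((0 + 0) | (0 | 0))) | —a→ m26, —a→ m27
  m21 = (0 + 0) | (a.(0 + 0) | ((0 + 0) | (0 | 0))) | —a→ m25
  m22 = a.0 | (a.(0 + 0) | ((0 + 0) | (0 | 0))) | —a→ m26, —a→ m28
  m23 = 0 | (a.(0 + 0) | a.((0 + 0) | (0 | 0))) | —a→ m27, —a→ m28
  m24 = 0 | (a.a.(0 + 0) | ((0 + 0) | (0 | 0))) | —a→ m28
  m25 = (0 + 0) | ((0 + 0) | ((0 + 0) | (0 | 0))) | ∅
  m26 = a.0 | ((0 + 0) | ((0 + 0) | (0 | 0))) | —a→ m29
  m27 = 0 | ((0 + 0) | a.((0 + 0) | (0 | 0))) | —a→ m29
  m28 = 0 | (a.(0 + 0) | ((0 + 0) | (0 | 0))) | —a→ m29
  m29 = 0 | ((0 + 0) | ((0 + 0) | (0 | 0))) | ∅
Q's transition system — 30 states:
  n0 = b.(b.a.0 + a.(0 + 0)) | (a.a.(0 + 0) | a.((0 + 0) | (0 | 0))) | —a→ n1, —a→ n2, —b→ n3
  n1 = b.(b.a.0 + a.(0 + 0)) | (a.(0 + 0) | a.((0 + 0) | (0 | 0))) | —a→ n4, —a→ n5, —b→ n6
  n2 = b.(b.a.0 + a.(0 + 0)) | (a.a.(0 + 0) | ((0 + 0) | (0 | 0))) | —a→ n5, —b→ n7
  n3 = (b.a.0 + a.(0 + 0)) | (a.a.(0 + 0) | a.((0 + 0) | (0 | 0))) | —a→ n6, —a→ n7, —a→ n8, —b→ n9
  n4 = b.(b.a.0 + a.(0 + 0)) | ((0 + 0) | a.((0 + 0) | (0 | 0))) | —a→ n10, —b→ n11
  n5 = b.(b.a.0 + a.(0 + 0)) | (a.(0 + 0) | ((0 + 0) | (0 | 0))) | —a→ n10, —b→ n12
  n6 = (b.a.0 + a.(0 + 0)) | (a.(0 + 0) | a.((0 + 0) | (0 | 0))) | —a→ n11, —a→ n12, —a→ n13, —b→ n14
  n7 = (b.a.0 + a.(0 + 0)) | (a.a.(0 + 0) | ((0 + 0) | (0 | 0))) | —a→ n12, —a→ n15, —b→ n16
  n8 = (0 + 0) | (a.a.(0 + 0) | a.((0 + 0) | (0 | 0))) | —a→ n13, —a→ n15
  n9 = a.0 | (a.a.(0 + 0) | a.((0 + 0) | (0 | 0))) | —a→ n14, —a→ n16, —a→ n17
  n10 = b.(b.a.0 + a.(0 + 0)) | ((0 + 0) | ((0 + 0) | (0 | 0))) | —b→ n18
  n11 = (b.a.0 + a.(0 + 0)) | ((0 + 0) | a.((0 + 0) | (0 | 0))) | —a→ n18, —a→ n19, —b→ n20
  n12 = (b.a.0 + a.(0 + 0)) | (a.(0 + 0) | ((0 + 0) | (0 | 0))) | —a→ n18, —a→ n21, —b→ n22
  n13 = (0 + 0) | (a.(0 + 0) | a.((0 + 0) | (0 | 0))) | —a→ n19, —a→ n21
  n14 = a.0 | (a.(0 + 0) | a.((0 + 0) | (0 | 0))) | —a→ n20, —a→ n22, —a→ n23
  n15 = (0 + 0) | (a.a.(0 + 0) | ((0 + 0) | (0 | 0))) | —a→ n21
  n16 = a.0 | (a.a.(0 + 0) | ((0 + 0) | (0 | 0))) | —a→ n22, —a→ n24
  n17 = 0 | (a.a.(0 + 0) | a.((0 + 0) | (0 | 0))) | —a→ n23, —a→ n24
  n18 = (b.a.0 + a.(0 + 0)) | ((0 + 0) | ((0 + 0) | (0 | 0))) | —a→ n25, —b→ n26
  n19 = (0 + 0) | ((0 + 0) | a.((0 + 0) | (0 | 0))) | —a→ n25
  n20 = a.0 | ((0 + 0) | a.((0 + 0) | (0 | 0))) | —a→ n26, —a→ n27
  n21 = (0 + 0) | (a.(0 + 0) | ((0 + 0) | (0 | 0))) | —a→ n25
  n22 = a.0 | (a.(0 + 0) | ((0 + 0) | (0 | 0))) | —a→ n26, —a→ n28
  n23 = 0 | (a.(0 + 0) | a.((0 + 0) | (0 | 0))) | —a→ n27, —a→ n28
  n24 = 0 | (a.a.(0 + 0) | ((0 + 0) | (0 | 0))) | —a→ n28
  n25 = (0 + 0) | ((0 + 0) | ((0 + 0) | (0 | 0))) | ∅
  n26 = a.0 | ((0 + 0) | ((0 + 0) | (0 | 0))) | —a→ n29
  n27 = 0 | ((0 + 0) | a.((0 + 0) | (0 | 0))) | —a→ n29
  n28 = 0 | (a.(0 + 0) | ((0 + 0) | (0 | 0))) | —a→ n29
  n29 = 0 | ((0 + 0) | ((0 + 0) | (0 | 0))) | ∅
Partition-refinement fixed point:
  B0 = {m0}
  B1 = {m1, m2}
  B2 = {m4, m5}
  B3 = {m11, m12}
  B4 = {m19, m21, m26, m27, m28, n19, n21, n26, n27, n28}
  B5 = {m25, m29, n25, n29}
  B6 = {m18}
  B7 = {m13, m15, m20, m22, m23, m24, n13, n15, n20, n22, n23, n24}
  B8 = {m10}
  B9 = {m6, m7}
  B10 = {m14, m16, m17, m8, n14, n16, n17, n8}
  B11 = {m3}
  B12 = {m9, n9}
  B13 = {n0}
  B14 = {n3}
  B15 = {n6, n7}
  B16 = {n11, n12}
  B17 = {n18}
  B18 = {n1, n2}
  B19 = {n4, n5}
  B20 = {n10}
m0 ∈ B0, n0 ∈ B13 → different blocks

P ≁ Q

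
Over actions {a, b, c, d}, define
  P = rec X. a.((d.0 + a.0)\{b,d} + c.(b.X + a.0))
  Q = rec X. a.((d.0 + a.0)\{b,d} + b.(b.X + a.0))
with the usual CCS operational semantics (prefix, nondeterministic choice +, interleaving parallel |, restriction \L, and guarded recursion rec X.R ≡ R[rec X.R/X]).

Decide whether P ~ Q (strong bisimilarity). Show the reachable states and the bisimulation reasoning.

NO

P's transition system — 5 states:
  m0 = rec X. a.((d.0 + a.0)\{b,d} + c.(b.X + a.0)) has moves --a--▸ m1
  m1 = (d.0 + a.0)\{b,d} + c.(b.(rec X. a.((d.0 + a.0)\{b,d} + c.(b.X + a.0))) + a.0) has moves --a--▸ m2, --c--▸ m3
  m2 = 0\{b,d} has moves deadlocked
  m3 = b.(rec X. a.((d.0 + a.0)\{b,d} + c.(b.X + a.0))) + a.0 has moves --a--▸ m4, --b--▸ m0
  m4 = 0 has moves deadlocked
Q's transition system — 5 states:
  n0 = rec X. a.((d.0 + a.0)\{b,d} + b.(b.X + a.0)) has moves --a--▸ n1
  n1 = (d.0 + a.0)\{b,d} + b.(b.(rec X. a.((d.0 + a.0)\{b,d} + b.(b.X + a.0))) + a.0) has moves --a--▸ n2, --b--▸ n3
  n2 = 0\{b,d} has moves deadlocked
  n3 = b.(rec X. a.((d.0 + a.0)\{b,d} + b.(b.X + a.0))) + a.0 has moves --a--▸ n4, --b--▸ n0
  n4 = 0 has moves deadlocked
Partition-refinement fixed point:
  B0 = {m0}
  B1 = {m1}
  B2 = {m3}
  B3 = {m2, m4, n2, n4}
  B4 = {n0}
  B5 = {n1}
  B6 = {n3}
m0 ∈ B0, n0 ∈ B4 → different blocks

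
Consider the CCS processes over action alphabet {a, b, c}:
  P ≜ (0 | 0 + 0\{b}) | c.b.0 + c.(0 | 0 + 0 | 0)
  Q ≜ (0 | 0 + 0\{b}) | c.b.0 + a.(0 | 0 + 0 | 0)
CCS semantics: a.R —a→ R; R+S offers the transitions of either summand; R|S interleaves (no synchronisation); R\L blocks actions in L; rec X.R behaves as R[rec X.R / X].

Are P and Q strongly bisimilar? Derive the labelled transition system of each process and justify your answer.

not bisimilar

P's transition system — 4 states:
  s0 = (0 | 0 + 0\{b}) | c.b.0 + c.(0 | 0 + 0 | 0) ⊢ —c→ s1, —c→ s2
  s1 = (0 | 0 + 0\{b}) | b.0 ⊢ —b→ s3
  s2 = 0 | 0 + 0 | 0 ⊢ (no moves)
  s3 = (0 | 0 + 0\{b}) | 0 ⊢ (no moves)
Q's transition system — 4 states:
  t0 = (0 | 0 + 0\{b}) | c.b.0 + a.(0 | 0 + 0 | 0) ⊢ —a→ t1, —c→ t2
  t1 = 0 | 0 + 0 | 0 ⊢ (no moves)
  t2 = (0 | 0 + 0\{b}) | b.0 ⊢ —b→ t3
  t3 = (0 | 0 + 0\{b}) | 0 ⊢ (no moves)
Coarsest stable partition (strong bisimilarity classes):
  B0 = {s0}
  B1 = {s2, s3, t1, t3}
  B2 = {s1, t2}
  B3 = {t0}
s0 ∈ B0, t0 ∈ B3 → different blocks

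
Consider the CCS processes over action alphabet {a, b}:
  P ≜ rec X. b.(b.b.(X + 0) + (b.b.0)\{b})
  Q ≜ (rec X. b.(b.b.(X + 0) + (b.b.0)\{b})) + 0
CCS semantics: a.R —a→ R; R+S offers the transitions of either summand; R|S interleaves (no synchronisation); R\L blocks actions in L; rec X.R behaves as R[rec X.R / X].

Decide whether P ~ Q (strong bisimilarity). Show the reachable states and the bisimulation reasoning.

bisimilar

LTS(P): 4 reachable states
  p0 = rec X. b.(b.b.(X + 0) + (b.b.0)\{b}) | ··b··> p1
  p1 = b.b.((rec X. b.(b.b.(X + 0) + (b.b.0)\{b})) + 0) + (b.b.0)\{b} | ··b··> p2
  p2 = b.((rec X. b.(b.b.(X + 0) + (b.b.0)\{b})) + 0) | ··b··> p3
  p3 = (rec X. b.(b.b.(X + 0) + (b.b.0)\{b})) + 0 | ··b··> p1
LTS(Q): 3 reachable states
  q0 = (rec X. b.(b.b.(X + 0) + (b.b.0)\{b})) + 0 | ··b··> q1
  q1 = b.b.((rec X. b.(b.b.(X + 0) + (b.b.0)\{b})) + 0) + (b.b.0)\{b} | ··b··> q2
  q2 = b.((rec X. b.(b.b.(X + 0) + (b.b.0)\{b})) + 0) | ··b··> q0
Partition-refinement fixed point:
  B0 = {p0, p1, p2, p3, q0, q1, q2}
p0 ∈ B0, q0 ∈ B0 → same block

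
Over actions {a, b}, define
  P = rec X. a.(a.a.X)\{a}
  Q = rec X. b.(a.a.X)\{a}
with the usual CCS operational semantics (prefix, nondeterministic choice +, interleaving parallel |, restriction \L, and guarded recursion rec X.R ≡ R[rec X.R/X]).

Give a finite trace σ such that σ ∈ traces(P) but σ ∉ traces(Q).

LTS(P): 2 reachable states
  m0 = rec X. a.(a.a.X)\{a} | ··a··> m1
  m1 = (a.a.(rec X. a.(a.a.X)\{a}))\{a} | stopped
LTS(Q): 2 reachable states
  n0 = rec X. b.(a.a.X)\{a} | ··b··> n1
  n1 = (a.a.(rec X. b.(a.a.X)\{a}))\{a} | stopped
Trace ⟨a⟩ through P, begin at {m0}:
  [1] a ⇒ {m1}
  — P admits the full trace.
Trace ⟨a⟩ through Q, begin at {n0}:
  [1] a ⇒ ∅ (Q stuck)

a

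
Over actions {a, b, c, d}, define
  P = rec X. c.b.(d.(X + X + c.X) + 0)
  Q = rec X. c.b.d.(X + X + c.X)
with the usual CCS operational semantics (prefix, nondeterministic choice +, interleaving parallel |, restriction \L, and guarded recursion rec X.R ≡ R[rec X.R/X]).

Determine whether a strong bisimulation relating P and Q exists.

YES

LTS(P): 4 reachable states
  s0 = rec X. c.b.(d.(X + X + c.X) + 0) has moves ··c··> s1
  s1 = b.(d.((rec X. c.b.(d.(X + X + c.X) + 0)) + (rec X. c.b.(d.(X + X + c.X) + 0)) + c.(rec X. c.b.(d.(X + X + c.X) + 0))) + 0) has moves ··b··> s2
  s2 = d.((rec X. c.b.(d.(X + X + c.X) + 0)) + (rec X. c.b.(d.(X + X + c.X) + 0)) + c.(rec X. c.b.(d.(X + X + c.X) + 0))) + 0 has moves ··d··> s3
  s3 = (rec X. c.b.(d.(X + X + c.X) + 0)) + (rec X. c.b.(d.(X + X + c.X) + 0)) + c.(rec X. c.b.(d.(X + X + c.X) + 0)) has moves ··c··> s0, ··c··> s1
LTS(Q): 4 reachable states
  t0 = rec X. c.b.d.(X + X + c.X) has moves ··c··> t1
  t1 = b.d.((rec X. c.b.d.(X + X + c.X)) + (rec X. c.b.d.(X + X + c.X)) + c.(rec X. c.b.d.(X + X + c.X))) has moves ··b··> t2
  t2 = d.((rec X. c.b.d.(X + X + c.X)) + (rec X. c.b.d.(X + X + c.X)) + c.(rec X. c.b.d.(X + X + c.X))) has moves ··d··> t3
  t3 = (rec X. c.b.d.(X + X + c.X)) + (rec X. c.b.d.(X + X + c.X)) + c.(rec X. c.b.d.(X + X + c.X)) has moves ··c··> t0, ··c··> t1
Partition-refinement fixed point:
  B0 = {s0, t0}
  B1 = {s1, t1}
  B2 = {s2, t2}
  B3 = {s3, t3}
s0 ∈ B0, t0 ∈ B0 → same block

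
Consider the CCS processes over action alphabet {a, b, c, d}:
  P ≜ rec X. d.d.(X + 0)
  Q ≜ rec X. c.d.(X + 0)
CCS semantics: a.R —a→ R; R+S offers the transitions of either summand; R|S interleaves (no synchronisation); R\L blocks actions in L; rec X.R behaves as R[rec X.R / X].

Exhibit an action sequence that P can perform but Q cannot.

d

LTS(P): 3 reachable states
  u0 = rec X. d.d.(X + 0) has moves ··d··> u1
  u1 = d.((rec X. d.d.(X + 0)) + 0) has moves ··d··> u2
  u2 = (rec X. d.d.(X + 0)) + 0 has moves ··d··> u1
LTS(Q): 3 reachable states
  v0 = rec X. c.d.(X + 0) has moves ··c··> v1
  v1 = d.((rec X. c.d.(X + 0)) + 0) has moves ··d··> v2
  v2 = (rec X. c.d.(X + 0)) + 0 has moves ··c··> v1
Trace ⟨d⟩ through P, begin at {u0}:
  [1] d ⇒ {u1}
  ✓ P
Trace ⟨d⟩ through Q, begin at {v0}:
  [1] d ⇒ ∅ (Q stuck)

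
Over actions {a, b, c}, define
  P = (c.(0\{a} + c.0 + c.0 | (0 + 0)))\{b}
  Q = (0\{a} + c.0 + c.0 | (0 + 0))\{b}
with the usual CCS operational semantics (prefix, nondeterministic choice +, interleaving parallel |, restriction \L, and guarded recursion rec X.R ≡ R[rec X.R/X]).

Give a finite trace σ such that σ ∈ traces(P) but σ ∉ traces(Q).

cc

P's transition system — 4 states:
  p0 = (c.(0\{a} + c.0 + c.0 | (0 + 0)))\{b} has moves --c--▸ p1
  p1 = (0\{a} + c.0 + c.0 | (0 + 0))\{b} has moves --c--▸ p2, --c--▸ p3
  p2 = (0 | (0 + 0))\{b} has moves ∅
  p3 = 0\{b} has moves ∅
Q's transition system — 3 states:
  q0 = (0\{a} + c.0 + c.0 | (0 + 0))\{b} has moves --c--▸ q1, --c--▸ q2
  q1 = (0 | (0 + 0))\{b} has moves ∅
  q2 = 0\{b} has moves ∅
Executing cc from P (initial set {p0}):
  [1] c ⇒ {p1}
  [2] c ⇒ {p2, p3}
  ✓ P
Executing cc from Q (initial set {q0}):
  [1] c ⇒ {q1, q2}
  [2] c ⇒ ∅ (Q stuck)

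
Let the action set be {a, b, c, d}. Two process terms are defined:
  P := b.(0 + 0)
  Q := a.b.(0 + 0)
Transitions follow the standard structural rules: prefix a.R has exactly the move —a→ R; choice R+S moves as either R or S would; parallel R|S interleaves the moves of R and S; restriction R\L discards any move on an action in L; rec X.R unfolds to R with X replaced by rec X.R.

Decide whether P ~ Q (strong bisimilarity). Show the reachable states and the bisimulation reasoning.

LTS(P): 2 reachable states
  u0 = b.(0 + 0) → --b--▸ u1
  u1 = 0 + 0 → stopped
LTS(Q): 3 reachable states
  v0 = a.b.(0 + 0) → --a--▸ v1
  v1 = b.(0 + 0) → --b--▸ v2
  v2 = 0 + 0 → stopped
Bisimilarity quotient blocks:
  B0 = {u0, v1}
  B1 = {u1, v2}
  B2 = {v0}
u0 ∈ B0, v0 ∈ B2 → different blocks

not bisimilar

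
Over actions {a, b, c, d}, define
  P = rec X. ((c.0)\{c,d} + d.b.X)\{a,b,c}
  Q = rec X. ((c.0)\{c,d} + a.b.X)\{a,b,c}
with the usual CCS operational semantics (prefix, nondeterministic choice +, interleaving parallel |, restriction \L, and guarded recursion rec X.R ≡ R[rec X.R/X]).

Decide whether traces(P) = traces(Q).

P's transition system — 2 states:
  p0 = rec X. ((c.0)\{c,d} + d.b.X)\{a,b,c} :: —d→ p1
  p1 = (b.(rec X. ((c.0)\{c,d} + d.b.X)\{a,b,c}))\{a,b,c} :: stopped
Q's transition system — 1 states:
  q0 = rec X. ((c.0)\{c,d} + a.b.X)\{a,b,c} :: stopped
Trace ⟨d⟩ through P, begin at {p0}:
  after d @ step 1: {p1}
  ✓ P
Trace ⟨d⟩ through Q, begin at {q0}:
  after d @ step 1: ∅ (Q stuck)

trace-distinct — witness ⟨d⟩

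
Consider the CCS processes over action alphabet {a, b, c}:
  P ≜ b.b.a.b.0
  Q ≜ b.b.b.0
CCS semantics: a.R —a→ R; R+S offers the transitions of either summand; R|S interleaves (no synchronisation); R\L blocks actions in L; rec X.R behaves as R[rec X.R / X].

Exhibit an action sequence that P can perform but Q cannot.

Reachable graph of P (5 states):
  s0 = b.b.a.b.0 :: -b-> s1
  s1 = b.a.b.0 :: -b-> s2
  s2 = a.b.0 :: -a-> s3
  s3 = b.0 :: -b-> s4
  s4 = 0 :: deadlocked
Reachable graph of Q (4 states):
  t0 = b.b.b.0 :: -b-> t1
  t1 = b.b.0 :: -b-> t2
  t2 = b.0 :: -b-> t3
  t3 = 0 :: deadlocked
Executing bba from P (initial set {s0}):
  [1] b ⇒ {s1}
  [2] b ⇒ {s2}
  [3] a ⇒ {s3}
  — P admits the full trace.
Executing bba from Q (initial set {t0}):
  [1] b ⇒ {t1}
  [2] b ⇒ {t2}
  [3] a ⇒ ∅  — Q cannot continue

bba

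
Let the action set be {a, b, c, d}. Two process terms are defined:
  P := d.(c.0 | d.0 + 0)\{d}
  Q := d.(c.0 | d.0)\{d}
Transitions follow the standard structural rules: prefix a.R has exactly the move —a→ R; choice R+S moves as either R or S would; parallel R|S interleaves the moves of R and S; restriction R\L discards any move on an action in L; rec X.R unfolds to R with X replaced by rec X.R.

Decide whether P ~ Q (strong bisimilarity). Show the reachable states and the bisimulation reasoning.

LTS(P): 3 reachable states
  p0 = d.(c.0 | d.0 + 0)\{d} | —d→ p1
  p1 = (c.0 | d.0 + 0)\{d} | —c→ p2
  p2 = (0 | d.0)\{d} | stopped
LTS(Q): 3 reachable states
  q0 = d.(c.0 | d.0)\{d} | —d→ q1
  q1 = (c.0 | d.0)\{d} | —c→ q2
  q2 = (0 | d.0)\{d} | stopped
Partition-refinement fixed point:
  B0 = {p0, q0}
  B1 = {p1, q1}
  B2 = {p2, q2}
p0 ∈ B0, q0 ∈ B0 → same block

YES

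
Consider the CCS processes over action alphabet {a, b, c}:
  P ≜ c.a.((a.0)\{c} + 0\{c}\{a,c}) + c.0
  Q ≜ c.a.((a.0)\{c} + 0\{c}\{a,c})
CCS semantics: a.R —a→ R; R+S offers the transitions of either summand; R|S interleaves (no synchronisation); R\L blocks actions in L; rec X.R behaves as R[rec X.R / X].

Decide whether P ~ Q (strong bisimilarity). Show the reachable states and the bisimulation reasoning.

P ≁ Q

Reachable graph of P (5 states):
  s0 = c.a.((a.0)\{c} + 0\{c}\{a,c}) + c.0 ⊢ =c=> s1, =c=> s2
  s1 = 0 ⊢ ·
  s2 = a.((a.0)\{c} + 0\{c}\{a,c}) ⊢ =a=> s3
  s3 = (a.0)\{c} + 0\{c}\{a,c} ⊢ =a=> s4
  s4 = 0\{c} ⊢ ·
Reachable graph of Q (4 states):
  t0 = c.a.((a.0)\{c} + 0\{c}\{a,c}) ⊢ =c=> t1
  t1 = a.((a.0)\{c} + 0\{c}\{a,c}) ⊢ =a=> t2
  t2 = (a.0)\{c} + 0\{c}\{a,c} ⊢ =a=> t3
  t3 = 0\{c} ⊢ ·
Coarsest stable partition (strong bisimilarity classes):
  B0 = {s0}
  B1 = {s2, t1}
  B2 = {s3, t2}
  B3 = {s1, s4, t3}
  B4 = {t0}
s0 ∈ B0, t0 ∈ B4 → different blocks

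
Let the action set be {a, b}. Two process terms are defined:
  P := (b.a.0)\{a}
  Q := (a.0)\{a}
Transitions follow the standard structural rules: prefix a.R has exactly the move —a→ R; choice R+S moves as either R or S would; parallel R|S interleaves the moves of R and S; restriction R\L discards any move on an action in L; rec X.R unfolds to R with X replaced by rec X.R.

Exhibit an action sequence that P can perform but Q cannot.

b

P's transition system — 2 states:
  s0 = (b.a.0)\{a} ⊢ —b→ s1
  s1 = (a.0)\{a} ⊢ deadlocked
Q's transition system — 1 states:
  t0 = (a.0)\{a} ⊢ deadlocked
Run σ = ⟨b⟩ on P: start {s0}
  step 1 (b): {s1}
  — P admits the full trace.
Run σ = ⟨b⟩ on Q: start {t0}
  step 1 (b): no successor for Q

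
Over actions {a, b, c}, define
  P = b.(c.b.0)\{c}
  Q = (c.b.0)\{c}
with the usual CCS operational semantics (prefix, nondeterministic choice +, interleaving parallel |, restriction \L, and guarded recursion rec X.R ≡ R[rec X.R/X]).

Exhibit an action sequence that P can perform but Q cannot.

b

P's transition system — 2 states:
  s0 = b.(c.b.0)\{c} has moves ··b··> s1
  s1 = (c.b.0)\{c} has moves deadlocked
Q's transition system — 1 states:
  t0 = (c.b.0)\{c} has moves deadlocked
Executing b from P (initial set {s0}):
  step 1 (b): {s1}
  P completes σ.
Executing b from Q (initial set {t0}):
  step 1 (b): no successor for Q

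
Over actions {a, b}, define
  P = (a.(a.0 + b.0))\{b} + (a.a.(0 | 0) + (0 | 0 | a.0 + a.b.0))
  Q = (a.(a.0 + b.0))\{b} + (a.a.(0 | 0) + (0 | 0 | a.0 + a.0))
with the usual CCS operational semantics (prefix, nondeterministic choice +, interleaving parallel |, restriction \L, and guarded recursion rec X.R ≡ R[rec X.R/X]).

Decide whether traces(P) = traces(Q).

Reachable graph of P (8 states):
  m0 = (a.(a.0 + b.0))\{b} + (a.a.(0 | 0) + (0 | 0 | a.0 + a.b.0)) ⊢ ··a··> m1, ··a··> m2, ··a··> m3, ··a··> m4
  m1 = (a.0 + b.0)\{b} ⊢ ··a··> m5
  m2 = 0 | 0 | 0 ⊢ stopped
  m3 = a.(0 | 0) ⊢ ··a··> m6
  m4 = b.0 ⊢ ··b··> m7
  m5 = 0\{b} ⊢ stopped
  m6 = 0 | 0 ⊢ stopped
  m7 = 0 ⊢ stopped
Reachable graph of Q (7 states):
  n0 = (a.(a.0 + b.0))\{b} + (a.a.(0 | 0) + (0 | 0 | a.0 + a.0)) ⊢ ··a··> n1, ··a··> n2, ··a··> n3, ··a··> n4
  n1 = (a.0 + b.0)\{b} ⊢ ··a··> n5
  n2 = 0 ⊢ stopped
  n3 = 0 | 0 | 0 ⊢ stopped
  n4 = a.(0 | 0) ⊢ ··a··> n6
  n5 = 0\{b} ⊢ stopped
  n6 = 0 | 0 ⊢ stopped
Executing ab from P (initial set {m0}):
  step 1 (a): {m1, m2, m3, m4}
  step 2 (b): {m7}
  — P admits the full trace.
Executing ab from Q (initial set {n0}):
  step 1 (a): {n1, n2, n3, n4}
  step 2 (b): ∅ (Q stuck)

traces(P) ≠ traces(Q) — witness ⟨ab⟩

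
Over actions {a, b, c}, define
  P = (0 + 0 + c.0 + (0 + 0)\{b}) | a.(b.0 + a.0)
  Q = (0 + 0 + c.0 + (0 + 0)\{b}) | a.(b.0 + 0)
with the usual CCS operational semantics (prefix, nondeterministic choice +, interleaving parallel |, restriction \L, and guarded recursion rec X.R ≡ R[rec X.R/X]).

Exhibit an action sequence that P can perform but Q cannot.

LTS(P): 6 reachable states
  u0 = (0 + 0 + c.0 + (0 + 0)\{b}) | a.(b.0 + a.0) | -a-> u1, -c-> u2
  u1 = (0 + 0 + c.0 + (0 + 0)\{b}) | (b.0 + a.0) | -a-> u3, -b-> u3, -c-> u4
  u2 = 0 | a.(b.0 + a.0) | -a-> u4
  u3 = (0 + 0 + c.0 + (0 + 0)\{b}) | 0 | -c-> u5
  u4 = 0 | (b.0 + a.0) | -a-> u5, -b-> u5
  u5 = 0 | 0 | stopped
LTS(Q): 6 reachable states
  v0 = (0 + 0 + c.0 + (0 + 0)\{b}) | a.(b.0 + 0) | -a-> v1, -c-> v2
  v1 = (0 + 0 + c.0 + (0 + 0)\{b}) | (b.0 + 0) | -b-> v3, -c-> v4
  v2 = 0 | a.(b.0 + 0) | -a-> v4
  v3 = (0 + 0 + c.0 + (0 + 0)\{b}) | 0 | -c-> v5
  v4 = 0 | (b.0 + 0) | -b-> v5
  v5 = 0 | 0 | stopped
Executing aa from P (initial set {u0}):
  after a @ step 1: {u1}
  after a @ step 2: {u3}
  — P admits the full trace.
Executing aa from Q (initial set {v0}):
  after a @ step 1: {v1}
  after a @ step 2: ∅  — Q cannot continue

aa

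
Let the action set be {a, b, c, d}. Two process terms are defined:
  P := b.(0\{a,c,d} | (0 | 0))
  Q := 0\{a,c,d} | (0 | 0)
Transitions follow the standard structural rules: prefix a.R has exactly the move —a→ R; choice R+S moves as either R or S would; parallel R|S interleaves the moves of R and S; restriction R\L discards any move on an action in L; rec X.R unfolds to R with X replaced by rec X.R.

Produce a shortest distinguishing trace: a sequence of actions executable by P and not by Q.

b

P's transition system — 2 states:
  u0 = b.(0\{a,c,d} | (0 | 0)) has moves -b-> u1
  u1 = 0\{a,c,d} | (0 | 0) has moves stopped
Q's transition system — 1 states:
  v0 = 0\{a,c,d} | (0 | 0) has moves stopped
Executing b from P (initial set {u0}):
  step 1 (b): {u1}
  ✓ P
Executing b from Q (initial set {v0}):
  step 1 (b): ∅  — Q cannot continue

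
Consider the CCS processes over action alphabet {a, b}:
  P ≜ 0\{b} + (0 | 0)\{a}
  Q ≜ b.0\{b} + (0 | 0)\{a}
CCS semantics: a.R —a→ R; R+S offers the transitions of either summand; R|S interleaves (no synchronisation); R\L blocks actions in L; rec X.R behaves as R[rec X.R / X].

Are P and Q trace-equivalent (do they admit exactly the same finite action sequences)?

NO — witness ⟨b⟩

Reachable graph of P (1 states):
  m0 = 0\{b} + (0 | 0)\{a} :: deadlocked
Reachable graph of Q (2 states):
  n0 = b.0\{b} + (0 | 0)\{a} :: =b=> n1
  n1 = 0\{b} :: deadlocked
Trace ⟨b⟩ through Q, begin at {n0}:
  step 1 (b): {n1}
  Q completes σ.
Trace ⟨b⟩ through P, begin at {m0}:
  step 1 (b): ∅ (P stuck)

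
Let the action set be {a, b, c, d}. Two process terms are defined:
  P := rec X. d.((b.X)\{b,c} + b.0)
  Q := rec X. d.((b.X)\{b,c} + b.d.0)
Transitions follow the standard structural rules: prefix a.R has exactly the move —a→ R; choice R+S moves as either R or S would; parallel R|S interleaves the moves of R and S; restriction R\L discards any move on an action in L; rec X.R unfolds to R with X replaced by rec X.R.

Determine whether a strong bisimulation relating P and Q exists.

P ≁ Q

LTS(P): 3 reachable states
  u0 = rec X. d.((b.X)\{b,c} + b.0) | ··d··> u1
  u1 = (b.(rec X. d.((b.X)\{b,c} + b.0)))\{b,c} + b.0 | ··b··> u2
  u2 = 0 | ∅
LTS(Q): 4 reachable states
  v0 = rec X. d.((b.X)\{b,c} + b.d.0) | ··d··> v1
  v1 = (b.(rec X. d.((b.X)\{b,c} + b.d.0)))\{b,c} + b.d.0 | ··b··> v2
  v2 = d.0 | ··d··> v3
  v3 = 0 | ∅
Partition-refinement fixed point:
  B0 = {u0}
  B1 = {u1}
  B2 = {u2, v3}
  B3 = {v0}
  B4 = {v1}
  B5 = {v2}
u0 ∈ B0, v0 ∈ B3 → different blocks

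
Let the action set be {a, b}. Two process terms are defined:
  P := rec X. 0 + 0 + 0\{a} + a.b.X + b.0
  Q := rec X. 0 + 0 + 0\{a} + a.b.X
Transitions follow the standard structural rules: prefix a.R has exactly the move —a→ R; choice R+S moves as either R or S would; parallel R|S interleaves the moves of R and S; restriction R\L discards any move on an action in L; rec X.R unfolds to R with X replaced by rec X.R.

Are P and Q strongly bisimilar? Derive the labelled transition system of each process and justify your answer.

LTS(P): 3 reachable states
  s0 = rec X. 0 + 0 + 0\{a} + a.b.X + b.0 :: --a--▸ s1, --b--▸ s2
  s1 = b.(rec X. 0 + 0 + 0\{a} + a.b.X + b.0) :: --b--▸ s0
  s2 = 0 :: ·
LTS(Q): 2 reachable states
  t0 = rec X. 0 + 0 + 0\{a} + a.b.X :: --a--▸ t1
  t1 = b.(rec X. 0 + 0 + 0\{a} + a.b.X) :: --b--▸ t0
Bisimilarity quotient blocks:
  B0 = {s0}
  B1 = {s1}
  B2 = {s2}
  B3 = {t0}
  B4 = {t1}
s0 ∈ B0, t0 ∈ B3 → different blocks

not bisimilar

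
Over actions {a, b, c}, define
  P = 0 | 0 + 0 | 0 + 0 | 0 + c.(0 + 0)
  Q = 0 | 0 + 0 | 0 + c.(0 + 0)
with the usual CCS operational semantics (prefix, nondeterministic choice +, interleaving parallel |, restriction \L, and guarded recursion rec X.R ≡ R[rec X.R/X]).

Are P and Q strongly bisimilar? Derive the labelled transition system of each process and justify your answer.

YES

LTS(P): 2 reachable states
  u0 = 0 | 0 + 0 | 0 + 0 | 0 + c.(0 + 0) has moves -c-> u1
  u1 = 0 + 0 has moves (no moves)
LTS(Q): 2 reachable states
  v0 = 0 | 0 + 0 | 0 + c.(0 + 0) has moves -c-> v1
  v1 = 0 + 0 has moves (no moves)
Coarsest stable partition (strong bisimilarity classes):
  B0 = {u0, v0}
  B1 = {u1, v1}
u0 ∈ B0, v0 ∈ B0 → same block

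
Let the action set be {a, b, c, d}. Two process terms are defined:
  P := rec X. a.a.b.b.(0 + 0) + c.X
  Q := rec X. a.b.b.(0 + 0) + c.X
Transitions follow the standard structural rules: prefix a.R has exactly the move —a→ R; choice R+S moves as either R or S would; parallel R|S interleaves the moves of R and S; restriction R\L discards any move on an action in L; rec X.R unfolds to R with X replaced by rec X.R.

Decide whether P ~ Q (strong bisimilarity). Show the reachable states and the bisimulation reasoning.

not bisimilar

LTS(P): 5 reachable states
  p0 = rec X. a.a.b.b.(0 + 0) + c.X :: —a→ p1, —c→ p0
  p1 = a.b.b.(0 + 0) :: —a→ p2
  p2 = b.b.(0 + 0) :: —b→ p3
  p3 = b.(0 + 0) :: —b→ p4
  p4 = 0 + 0 :: stopped
LTS(Q): 4 reachable states
  q0 = rec X. a.b.b.(0 + 0) + c.X :: —a→ q1, —c→ q0
  q1 = b.b.(0 + 0) :: —b→ q2
  q2 = b.(0 + 0) :: —b→ q3
  q3 = 0 + 0 :: stopped
Coarsest stable partition (strong bisimilarity classes):
  B0 = {p0}
  B1 = {p1}
  B2 = {p2, q1}
  B3 = {p3, q2}
  B4 = {p4, q3}
  B5 = {q0}
p0 ∈ B0, q0 ∈ B5 → different blocks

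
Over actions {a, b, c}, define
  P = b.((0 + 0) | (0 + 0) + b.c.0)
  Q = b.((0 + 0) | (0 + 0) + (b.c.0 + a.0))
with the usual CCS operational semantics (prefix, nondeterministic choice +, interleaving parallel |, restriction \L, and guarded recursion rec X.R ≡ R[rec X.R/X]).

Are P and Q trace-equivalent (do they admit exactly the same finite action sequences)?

traces(P) ≠ traces(Q) — witness ⟨ba⟩

Reachable graph of P (4 states):
  s0 = b.((0 + 0) | (0 + 0) + b.c.0) has moves —b→ s1
  s1 = (0 + 0) | (0 + 0) + b.c.0 has moves —b→ s2
  s2 = c.0 has moves —c→ s3
  s3 = 0 has moves ∅
Reachable graph of Q (4 states):
  t0 = b.((0 + 0) | (0 + 0) + (b.c.0 + a.0)) has moves —b→ t1
  t1 = (0 + 0) | (0 + 0) + (b.c.0 + a.0) has moves —a→ t2, —b→ t3
  t2 = 0 has moves ∅
  t3 = c.0 has moves —c→ t2
Trace ⟨ba⟩ through Q, begin at {t0}:
  step 1 (b): {t1}
  step 2 (a): {t2}
  — Q admits the full trace.
Trace ⟨ba⟩ through P, begin at {s0}:
  step 1 (b): {s1}
  step 2 (a): ∅  — P cannot continue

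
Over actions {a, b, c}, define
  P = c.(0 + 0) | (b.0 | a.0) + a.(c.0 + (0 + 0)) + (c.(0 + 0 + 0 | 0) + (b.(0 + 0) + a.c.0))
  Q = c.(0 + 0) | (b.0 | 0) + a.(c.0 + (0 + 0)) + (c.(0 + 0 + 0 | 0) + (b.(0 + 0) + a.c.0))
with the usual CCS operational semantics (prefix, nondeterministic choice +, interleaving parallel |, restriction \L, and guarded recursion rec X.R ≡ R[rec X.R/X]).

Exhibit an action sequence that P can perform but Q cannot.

ab

Reachable graph of P (13 states):
  s0 = c.(0 + 0) | (b.0 | a.0) + a.(c.0 + (0 + 0)) + (c.(0 + 0 + 0 | 0) + (b.(0 + 0) + a.c.0)) | -a-> s1, -a-> s2, -a-> s3, -b-> s4, -b-> s5, -c-> s6, -c-> s7
  s1 = c.(0 + 0) | (b.0 | 0) | -b-> s8, -c-> s9
  s2 = c.0 | -c-> s10
  s3 = c.0 + (0 + 0) | -c-> s10
  s4 = 0 + 0 | stopped
  s5 = c.(0 + 0) | (0 | a.0) | -a-> s8, -c-> s11
  s6 = (0 + 0) | (b.0 | a.0) | -a-> s9, -b-> s11
  s7 = 0 + 0 + 0 | 0 | stopped
  s8 = c.(0 + 0) | (0 | 0) | -c-> s12
  s9 = (0 + 0) | (b.0 | 0) | -b-> s12
  s10 = 0 | stopped
  s11 = (0 + 0) | (0 | a.0) | -a-> s12
  s12 = (0 + 0) | (0 | 0) | stopped
Reachable graph of Q (9 states):
  t0 = c.(0 + 0) | (b.0 | 0) + a.(c.0 + (0 + 0)) + (c.(0 + 0 + 0 | 0) + (b.(0 + 0) + a.c.0)) | -a-> t1, -a-> t2, -b-> t3, -b-> t4, -c-> t5, -c-> t6
  t1 = c.0 | -c-> t7
  t2 = c.0 + (0 + 0) | -c-> t7
  t3 = 0 + 0 | stopped
  t4 = c.(0 + 0) | (0 | 0) | -c-> t8
  t5 = (0 + 0) | (b.0 | 0) | -b-> t8
  t6 = 0 + 0 + 0 | 0 | stopped
  t7 = 0 | stopped
  t8 = (0 + 0) | (0 | 0) | stopped
Executing ab from P (initial set {s0}):
  step 1 (a): {s1, s2, s3}
  step 2 (b): {s8}
  ✓ P
Executing ab from Q (initial set {t0}):
  step 1 (a): {t1, t2}
  step 2 (b): no successor for Q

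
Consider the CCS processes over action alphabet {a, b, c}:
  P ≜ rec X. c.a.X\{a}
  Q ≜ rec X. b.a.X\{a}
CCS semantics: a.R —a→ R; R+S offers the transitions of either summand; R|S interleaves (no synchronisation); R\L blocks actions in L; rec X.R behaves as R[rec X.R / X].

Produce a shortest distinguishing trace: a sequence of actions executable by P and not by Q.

c

P's transition system — 4 states:
  p0 = rec X. c.a.X\{a} has moves —c→ p1
  p1 = a.(rec X. c.a.X\{a})\{a} has moves —a→ p2
  p2 = (rec X. c.a.X\{a})\{a} has moves —c→ p3
  p3 = (a.(rec X. c.a.X\{a})\{a})\{a} has moves stopped
Q's transition system — 4 states:
  q0 = rec X. b.a.X\{a} has moves —b→ q1
  q1 = a.(rec X. b.a.X\{a})\{a} has moves —a→ q2
  q2 = (rec X. b.a.X\{a})\{a} has moves —b→ q3
  q3 = (a.(rec X. b.a.X\{a})\{a})\{a} has moves stopped
Executing c from P (initial set {p0}):
  step 1 (c): {p1}
  ✓ P
Executing c from Q (initial set {q0}):
  step 1 (c): ∅  — Q cannot continue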